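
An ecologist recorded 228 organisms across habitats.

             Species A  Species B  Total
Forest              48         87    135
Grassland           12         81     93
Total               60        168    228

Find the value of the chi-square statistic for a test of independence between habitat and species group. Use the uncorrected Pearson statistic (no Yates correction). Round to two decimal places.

14.57

Grand total N = 228.
Expected counts (row total × column total / N):
  Forest, Species A: 135×60/228 = 35.526
  Forest, Species B: 135×168/228 = 99.474
  Grassland, Species A: 93×60/228 = 24.474
  Grassland, Species B: 93×168/228 = 68.526
Contributions (O − E)²/E:
  (48 − 35.526)²/35.526 = 4.3799
  (87 − 99.474)²/99.474 = 1.5642
  (12 − 24.474)²/24.474 = 6.3578
  (81 − 68.526)²/68.526 = 2.2707
χ² = 4.3799 + 1.5642 + 6.3578 + 2.2707 = 14.57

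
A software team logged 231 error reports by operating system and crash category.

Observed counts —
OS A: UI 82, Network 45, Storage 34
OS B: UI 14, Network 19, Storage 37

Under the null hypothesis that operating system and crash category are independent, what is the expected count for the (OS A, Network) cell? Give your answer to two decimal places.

44.61

Row total (OS A) = 161; column total (Network) = 64; grand total N = 231.
Expected count = (row total × column total) / N = 161 × 64 / 231 = 44.61.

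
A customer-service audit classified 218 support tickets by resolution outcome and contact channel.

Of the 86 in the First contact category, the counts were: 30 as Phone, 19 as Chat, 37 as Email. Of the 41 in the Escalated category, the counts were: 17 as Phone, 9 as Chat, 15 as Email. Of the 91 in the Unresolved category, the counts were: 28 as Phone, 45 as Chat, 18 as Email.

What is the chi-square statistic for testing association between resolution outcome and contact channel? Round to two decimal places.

20.59

Row totals: 86, 41, 91. Column totals: 75, 73, 70. Grand total N = 218.
Expected counts (row total × column total / N):
  First contact, Phone: 86×75/218 = 29.587
  First contact, Chat: 86×73/218 = 28.798
  First contact, Email: 86×70/218 = 27.615
  Escalated, Phone: 41×75/218 = 14.106
  Escalated, Chat: 41×73/218 = 13.729
  Escalated, Email: 41×70/218 = 13.165
  Unresolved, Phone: 91×75/218 = 31.307
  Unresolved, Chat: 91×73/218 = 30.472
  Unresolved, Email: 91×70/218 = 29.220
Contributions (O − E)²/E:
  (30 − 29.587)²/29.587 = 0.0058
  (19 − 28.798)²/28.798 = 3.3336
  (37 − 27.615)²/27.615 = 3.1895
  (17 − 14.106)²/14.106 = 0.5937
  (9 − 13.729)²/13.729 = 1.6289
  (15 − 13.165)²/13.165 = 0.2558
  (28 − 31.307)²/31.307 = 0.3493
  (45 − 30.472)²/30.472 = 6.9264
  (18 − 29.220)²/29.220 = 4.3083
χ² = 0.0058 + 3.3336 + 3.1895 + 0.5937 + 1.6289 + 0.2558 + 0.3493 + 6.9264 + 4.3083 = 20.59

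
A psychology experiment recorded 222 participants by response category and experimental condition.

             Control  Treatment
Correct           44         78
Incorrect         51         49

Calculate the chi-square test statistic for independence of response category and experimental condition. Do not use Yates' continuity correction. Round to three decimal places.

Row totals: 122, 100. Column totals: 95, 127. Grand total N = 222.
Expected counts (row total × column total / N):
  Correct, Control: 122×95/222 = 52.2072
  Correct, Treatment: 122×127/222 = 69.7928
  Incorrect, Control: 100×95/222 = 42.7928
  Incorrect, Treatment: 100×127/222 = 57.2072
Contributions (O − E)²/E:
  (44 − 52.2072)²/52.2072 = 1.2902
  (78 − 69.7928)²/69.7928 = 0.9651
  (51 − 42.7928)²/42.7928 = 1.5741
  (49 − 57.2072)²/57.2072 = 1.1774
χ² = 1.2902 + 0.9651 + 1.5741 + 1.1774 = 5.007

5.007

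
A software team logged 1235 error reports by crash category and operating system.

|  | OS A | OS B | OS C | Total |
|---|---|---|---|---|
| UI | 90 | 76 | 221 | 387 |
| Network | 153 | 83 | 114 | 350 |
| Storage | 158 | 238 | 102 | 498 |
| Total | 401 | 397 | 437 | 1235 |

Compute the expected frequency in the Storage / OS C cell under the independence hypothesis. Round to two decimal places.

Row total (Storage) = 498; column total (OS C) = 437; grand total N = 1235.
Expected count = (row total × column total) / N = 498 × 437 / 1235 = 176.22.

176.22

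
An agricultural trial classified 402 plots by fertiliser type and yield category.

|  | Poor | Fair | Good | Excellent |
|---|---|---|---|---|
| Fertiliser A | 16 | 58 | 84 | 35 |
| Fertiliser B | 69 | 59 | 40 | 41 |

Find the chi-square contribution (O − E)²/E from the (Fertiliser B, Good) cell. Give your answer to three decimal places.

Row total (Fertiliser B) = 209; column total (Good) = 124; N = 402.
Expected count E = 209 × 124 / 402 = 64.46766.
Contribution = (O − E)²/E = (40 − 64.46766)² / 64.46766 = 9.286.

9.286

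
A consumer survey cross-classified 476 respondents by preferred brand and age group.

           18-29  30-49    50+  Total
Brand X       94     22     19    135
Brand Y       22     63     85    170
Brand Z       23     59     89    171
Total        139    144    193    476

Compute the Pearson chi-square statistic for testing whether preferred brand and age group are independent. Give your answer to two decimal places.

150.45

Grand total N = 476.
Expected counts (row total × column total / N):
  Brand X, 18-29: 135×139/476 = 39.4223
  Brand X, 30-49: 135×144/476 = 40.8403
  Brand X, 50+: 135×193/476 = 54.7374
  Brand Y, 18-29: 170×139/476 = 49.6429
  Brand Y, 30-49: 170×144/476 = 51.4286
  Brand Y, 50+: 170×193/476 = 68.9286
  Brand Z, 18-29: 171×139/476 = 49.9349
  Brand Z, 30-49: 171×144/476 = 51.7311
  Brand Z, 50+: 171×193/476 = 69.3340
Contributions (O − E)²/E:
  (94 − 39.4223)²/39.4223 = 75.5594
  (22 − 40.8403)²/40.8403 = 8.6913
  (19 − 54.7374)²/54.7374 = 23.3325
  (22 − 49.6429)²/49.6429 = 15.3925
  (63 − 51.4286)²/51.4286 = 2.6036
  (85 − 68.9286)²/68.9286 = 3.7472
  (23 − 49.9349)²/49.9349 = 14.5287
  (59 − 51.7311)²/51.7311 = 1.0214
  (89 − 69.3340)²/69.3340 = 5.5781
χ² = 75.5594 + 8.6913 + 23.3325 + 15.3925 + 2.6036 + 3.7472 + 14.5287 + 1.0214 + 5.5781 = 150.45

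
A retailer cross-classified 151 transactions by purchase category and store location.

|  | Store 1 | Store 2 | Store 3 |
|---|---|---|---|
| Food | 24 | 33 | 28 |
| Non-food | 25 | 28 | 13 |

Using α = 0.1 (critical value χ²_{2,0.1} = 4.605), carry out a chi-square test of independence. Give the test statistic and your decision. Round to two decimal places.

Row totals: 85, 66. Column totals: 49, 61, 41. Grand total N = 151.
Expected counts (row total × column total / N):
  Food, Store 1: 85×49/151 = 27.583
  Food, Store 2: 85×61/151 = 34.338
  Food, Store 3: 85×41/151 = 23.079
  Non-food, Store 1: 66×49/151 = 21.417
  Non-food, Store 2: 66×61/151 = 26.662
  Non-food, Store 3: 66×41/151 = 17.921
Contributions (O − E)²/E:
  (24 − 27.583)²/27.583 = 0.4654
  (33 − 34.338)²/34.338 = 0.0521
  (28 − 23.079)²/23.079 = 1.0493
  (25 − 21.417)²/21.417 = 0.5994
  (28 − 26.662)²/26.662 = 0.0671
  (13 − 17.921)²/17.921 = 1.3513
χ² = 0.4654 + 0.0521 + 1.0493 + 0.5994 + 0.0671 + 1.3513 = 3.58
df = (2−1)(3−1) = 2. Since 3.58 < 4.605, fail to reject the null hypothesis of independence at α = 0.1.

3.58; fail to reject H₀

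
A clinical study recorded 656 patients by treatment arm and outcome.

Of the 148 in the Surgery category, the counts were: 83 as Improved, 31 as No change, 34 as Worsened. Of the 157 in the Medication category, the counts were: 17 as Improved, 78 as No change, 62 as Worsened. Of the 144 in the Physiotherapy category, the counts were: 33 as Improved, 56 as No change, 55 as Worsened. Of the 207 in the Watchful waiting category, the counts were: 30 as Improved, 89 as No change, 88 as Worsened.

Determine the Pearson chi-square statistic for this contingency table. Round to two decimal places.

Row totals: 148, 157, 144, 207. Column totals: 163, 254, 239. Grand total N = 656.
Expected counts (row total × column total / N):
  Surgery, Improved: 148×163/656 = 36.7744
  Surgery, No change: 148×254/656 = 57.3049
  Surgery, Worsened: 148×239/656 = 53.9207
  Medication, Improved: 157×163/656 = 39.0107
  Medication, No change: 157×254/656 = 60.7896
  Medication, Worsened: 157×239/656 = 57.1997
  Physiotherapy, Improved: 144×163/656 = 35.7805
  Physiotherapy, No change: 144×254/656 = 55.7561
  Physiotherapy, Worsened: 144×239/656 = 52.4634
  Watchful waiting, Improved: 207×163/656 = 51.4345
  Watchful waiting, No change: 207×254/656 = 80.1494
  Watchful waiting, Worsened: 207×239/656 = 75.4162
Contributions (O − E)²/E:
  (83 − 36.7744)²/36.7744 = 58.1058
  (31 − 57.3049)²/57.3049 = 12.0748
  (34 − 53.9207)²/53.9207 = 7.3596
  (17 − 39.0107)²/39.0107 = 12.4189
  (78 − 60.7896)²/60.7896 = 4.8725
  (62 − 57.1997)²/57.1997 = 0.4028
  (33 − 35.7805)²/35.7805 = 0.2161
  (56 − 55.7561)²/55.7561 = 0.0011
  (55 − 52.4634)²/52.4634 = 0.1226
  (30 − 51.4345)²/51.4345 = 8.9325
  (89 − 80.1494)²/80.1494 = 0.9773
  (88 − 75.4162)²/75.4162 = 2.0997
χ² = 58.1058 + 12.0748 + 7.3596 + 12.4189 + 4.8725 + 0.4028 + 0.2161 + 0.0011 + 0.1226 + 8.9325 + 0.9773 + 2.0997 = 107.58

107.58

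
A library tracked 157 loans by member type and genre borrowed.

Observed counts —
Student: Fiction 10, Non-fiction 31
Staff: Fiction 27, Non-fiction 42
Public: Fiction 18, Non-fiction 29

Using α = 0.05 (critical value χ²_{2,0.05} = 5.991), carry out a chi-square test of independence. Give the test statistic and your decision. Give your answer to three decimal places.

2.770; fail to reject H₀

Row totals: 41, 69, 47. Column totals: 55, 102. Grand total N = 157.
Expected counts (row total × column total / N):
  Student, Fiction: 41×55/157 = 14.3631
  Student, Non-fiction: 41×102/157 = 26.6369
  Staff, Fiction: 69×55/157 = 24.1720
  Staff, Non-fiction: 69×102/157 = 44.8280
  Public, Fiction: 47×55/157 = 16.4650
  Public, Non-fiction: 47×102/157 = 30.5350
Contributions (O − E)²/E:
  (10 − 14.3631)²/14.3631 = 1.3254
  (31 − 26.6369)²/26.6369 = 0.7147
  (27 − 24.1720)²/24.1720 = 0.3309
  (42 − 44.8280)²/44.8280 = 0.1784
  (18 − 16.4650)²/16.4650 = 0.1431
  (29 − 30.5350)²/30.5350 = 0.0772
χ² = 1.3254 + 0.7147 + 0.3309 + 0.1784 + 0.1431 + 0.0772 = 2.770
df = (3−1)(2−1) = 2. Since 2.770 < 5.991, fail to reject the null hypothesis of independence at α = 0.05.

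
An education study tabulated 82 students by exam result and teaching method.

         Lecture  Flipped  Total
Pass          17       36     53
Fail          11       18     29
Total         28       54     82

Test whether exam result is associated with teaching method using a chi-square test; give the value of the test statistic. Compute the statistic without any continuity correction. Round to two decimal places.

Grand total N = 82.
Expected counts (row total × column total / N):
  Pass, Lecture: 53×28/82 = 18.098
  Pass, Flipped: 53×54/82 = 34.902
  Fail, Lecture: 29×28/82 = 9.902
  Fail, Flipped: 29×54/82 = 19.098
Contributions (O − E)²/E:
  (17 − 18.098)²/18.098 = 0.0666
  (36 − 34.902)²/34.902 = 0.0345
  (11 − 9.902)²/9.902 = 0.1218
  (18 − 19.098)²/19.098 = 0.0631
χ² = 0.0666 + 0.0345 + 0.1218 + 0.0631 = 0.29

0.29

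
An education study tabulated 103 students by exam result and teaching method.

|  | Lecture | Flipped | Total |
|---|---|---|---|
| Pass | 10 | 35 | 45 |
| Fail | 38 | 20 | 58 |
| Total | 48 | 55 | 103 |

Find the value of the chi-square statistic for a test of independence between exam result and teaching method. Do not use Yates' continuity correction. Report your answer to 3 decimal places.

Grand total N = 103.
Expected counts (row total × column total / N):
  Pass, Lecture: 45×48/103 = 20.9709
  Pass, Flipped: 45×55/103 = 24.0291
  Fail, Lecture: 58×48/103 = 27.0291
  Fail, Flipped: 58×55/103 = 30.9709
Contributions (O − E)²/E:
  (10 − 20.9709)²/20.9709 = 5.7394
  (35 − 24.0291)²/24.0291 = 5.0090
  (38 − 27.0291)²/27.0291 = 4.4530
  (20 − 30.9709)²/30.9709 = 3.8862
χ² = 5.7394 + 5.0090 + 4.4530 + 3.8862 = 19.088

19.088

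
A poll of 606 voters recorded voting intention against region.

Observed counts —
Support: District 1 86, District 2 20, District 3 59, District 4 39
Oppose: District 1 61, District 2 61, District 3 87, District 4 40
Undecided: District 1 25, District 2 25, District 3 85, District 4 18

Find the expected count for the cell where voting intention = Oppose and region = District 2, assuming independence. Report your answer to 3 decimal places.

Row total (Oppose) = 249; column total (District 2) = 106; grand total N = 606.
Expected count = (row total × column total) / N = 249 × 106 / 606 = 43.554.

43.554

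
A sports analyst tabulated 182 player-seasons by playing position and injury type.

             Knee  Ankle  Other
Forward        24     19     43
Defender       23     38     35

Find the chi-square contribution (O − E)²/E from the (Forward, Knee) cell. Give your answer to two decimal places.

0.14

Row total (Forward) = 86; column total (Knee) = 47; N = 182.
Expected count E = 86 × 47 / 182 = 22.209.
Contribution = (O − E)²/E = (24 − 22.209)² / 22.209 = 0.14.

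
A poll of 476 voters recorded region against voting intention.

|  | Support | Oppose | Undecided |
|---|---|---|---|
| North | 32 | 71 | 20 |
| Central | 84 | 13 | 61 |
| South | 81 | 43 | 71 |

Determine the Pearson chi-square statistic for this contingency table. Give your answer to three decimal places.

91.365

Row totals: 123, 158, 195. Column totals: 197, 127, 152. Grand total N = 476.
Expected counts (row total × column total / N):
  North, Support: 123×197/476 = 50.9055
  North, Oppose: 123×127/476 = 32.8172
  North, Undecided: 123×152/476 = 39.2773
  Central, Support: 158×197/476 = 65.3908
  Central, Oppose: 158×127/476 = 42.1555
  Central, Undecided: 158×152/476 = 50.4538
  South, Support: 195×197/476 = 80.7038
  South, Oppose: 195×127/476 = 52.0273
  South, Undecided: 195×152/476 = 62.2689
Contributions (O − E)²/E:
  (32 − 50.9055)²/50.9055 = 7.0212
  (71 − 32.8172)²/32.8172 = 44.4257
  (20 − 39.2773)²/39.2773 = 9.4613
  (84 − 65.3908)²/65.3908 = 5.2959
  (13 − 42.1555)²/42.1555 = 20.1645
  (61 − 50.4538)²/50.4538 = 2.2044
  (81 − 80.7038)²/80.7038 = 0.0011
  (43 − 52.0273)²/52.0273 = 1.5663
  (71 − 62.2689)²/62.2689 = 1.2242
χ² = 7.0212 + 44.4257 + 9.4613 + 5.2959 + 20.1645 + 2.2044 + 0.0011 + 1.5663 + 1.2242 = 91.365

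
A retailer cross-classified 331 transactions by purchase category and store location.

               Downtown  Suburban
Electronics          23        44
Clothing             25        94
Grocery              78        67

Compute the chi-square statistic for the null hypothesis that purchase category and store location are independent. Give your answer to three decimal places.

30.296

Row totals: 67, 119, 145. Column totals: 126, 205. Grand total N = 331.
Expected counts (row total × column total / N):
  Electronics, Downtown: 67×126/331 = 25.5045
  Electronics, Suburban: 67×205/331 = 41.4955
  Clothing, Downtown: 119×126/331 = 45.2991
  Clothing, Suburban: 119×205/331 = 73.7009
  Grocery, Downtown: 145×126/331 = 55.1964
  Grocery, Suburban: 145×205/331 = 89.8036
Contributions (O − E)²/E:
  (23 − 25.5045)²/25.5045 = 0.2459
  (44 − 41.4955)²/41.4955 = 0.1512
  (25 − 45.2991)²/45.2991 = 9.0963
  (94 − 73.7009)²/73.7009 = 5.5909
  (78 − 55.1964)²/55.1964 = 9.4210
  (67 − 89.8036)²/89.8036 = 5.7905
χ² = 0.2459 + 0.1512 + 9.0963 + 5.5909 + 9.4210 + 5.7905 = 30.296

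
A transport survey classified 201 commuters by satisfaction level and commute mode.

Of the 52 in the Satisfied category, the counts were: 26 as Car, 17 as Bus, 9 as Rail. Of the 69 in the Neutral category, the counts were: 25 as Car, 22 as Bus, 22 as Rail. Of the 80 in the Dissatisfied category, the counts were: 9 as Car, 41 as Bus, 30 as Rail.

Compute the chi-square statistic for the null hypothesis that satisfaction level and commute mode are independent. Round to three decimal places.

Row totals: 52, 69, 80. Column totals: 60, 80, 61. Grand total N = 201.
Expected counts (row total × column total / N):
  Satisfied, Car: 52×60/201 = 15.5224
  Satisfied, Bus: 52×80/201 = 20.6965
  Satisfied, Rail: 52×61/201 = 15.7811
  Neutral, Car: 69×60/201 = 20.5970
  Neutral, Bus: 69×80/201 = 27.4627
  Neutral, Rail: 69×61/201 = 20.9403
  Dissatisfied, Car: 80×60/201 = 23.8806
  Dissatisfied, Bus: 80×80/201 = 31.8408
  Dissatisfied, Rail: 80×61/201 = 24.2786
Contributions (O − E)²/E:
  (26 − 15.5224)²/15.5224 = 7.0724
  (17 − 20.6965)²/20.6965 = 0.6602
  (9 − 15.7811)²/15.7811 = 2.9138
  (25 − 20.5970)²/20.5970 = 0.9412
  (22 − 27.4627)²/27.4627 = 1.0866
  (22 − 20.9403)²/20.9403 = 0.0536
  (9 − 23.8806)²/23.8806 = 9.2725
  (41 − 31.8408)²/31.8408 = 2.6347
  (30 − 24.2786)²/24.2786 = 1.3483
χ² = 7.0724 + 0.6602 + 2.9138 + 0.9412 + 1.0866 + 0.0536 + 9.2725 + 2.6347 + 1.3483 = 25.983

25.983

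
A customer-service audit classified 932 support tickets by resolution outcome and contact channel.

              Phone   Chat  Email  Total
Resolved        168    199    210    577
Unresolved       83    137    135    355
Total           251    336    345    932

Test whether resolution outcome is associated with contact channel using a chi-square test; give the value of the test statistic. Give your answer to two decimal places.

Grand total N = 932.
Expected counts (row total × column total / N):
  Resolved, Phone: 577×251/932 = 155.394
  Resolved, Chat: 577×336/932 = 208.017
  Resolved, Email: 577×345/932 = 213.589
  Unresolved, Phone: 355×251/932 = 95.606
  Unresolved, Chat: 355×336/932 = 127.983
  Unresolved, Email: 355×345/932 = 131.411
Contributions (O − E)²/E:
  (168 − 155.394)²/155.394 = 1.0226
  (199 − 208.017)²/208.017 = 0.3909
  (210 − 213.589)²/213.589 = 0.0603
  (83 − 95.606)²/95.606 = 1.6621
  (137 − 127.983)²/127.983 = 0.6353
  (135 − 131.411)²/131.411 = 0.0980
χ² = 1.0226 + 0.3909 + 0.0603 + 1.6621 + 0.6353 + 0.0980 = 3.87

3.87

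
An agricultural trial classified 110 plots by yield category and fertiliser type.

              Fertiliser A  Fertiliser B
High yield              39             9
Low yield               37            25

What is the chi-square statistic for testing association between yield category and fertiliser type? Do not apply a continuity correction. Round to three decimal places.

Row totals: 48, 62. Column totals: 76, 34. Grand total N = 110.
Expected counts (row total × column total / N):
  High yield, Fertiliser A: 48×76/110 = 33.16364
  High yield, Fertiliser B: 48×34/110 = 14.83636
  Low yield, Fertiliser A: 62×76/110 = 42.83636
  Low yield, Fertiliser B: 62×34/110 = 19.16364
Contributions (O − E)²/E:
  (39 − 33.16364)²/33.16364 = 1.0271
  (9 − 14.83636)²/14.83636 = 2.2959
  (37 − 42.83636)²/42.83636 = 0.7952
  (25 − 19.16364)²/19.16364 = 1.7775
χ² = 1.0271 + 2.2959 + 0.7952 + 1.7775 = 5.896

5.896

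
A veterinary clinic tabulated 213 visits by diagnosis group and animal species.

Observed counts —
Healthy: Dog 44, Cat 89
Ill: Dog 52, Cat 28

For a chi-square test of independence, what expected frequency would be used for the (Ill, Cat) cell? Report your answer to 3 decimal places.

43.944

Row total (Ill) = 80; column total (Cat) = 117; grand total N = 213.
Expected count = (row total × column total) / N = 80 × 117 / 213 = 43.944.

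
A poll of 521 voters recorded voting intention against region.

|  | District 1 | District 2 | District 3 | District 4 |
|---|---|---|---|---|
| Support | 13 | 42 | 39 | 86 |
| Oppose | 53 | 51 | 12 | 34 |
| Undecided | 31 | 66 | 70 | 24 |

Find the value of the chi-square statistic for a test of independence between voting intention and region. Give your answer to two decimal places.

113.75

Row totals: 180, 150, 191. Column totals: 97, 159, 121, 144. Grand total N = 521.
Expected counts (row total × column total / N):
  Support, District 1: 180×97/521 = 33.5125
  Support, District 2: 180×159/521 = 54.9328
  Support, District 3: 180×121/521 = 41.8042
  Support, District 4: 180×144/521 = 49.7505
  Oppose, District 1: 150×97/521 = 27.9271
  Oppose, District 2: 150×159/521 = 45.7774
  Oppose, District 3: 150×121/521 = 34.8369
  Oppose, District 4: 150×144/521 = 41.4587
  Undecided, District 1: 191×97/521 = 35.5605
  Undecided, District 2: 191×159/521 = 58.2898
  Undecided, District 3: 191×121/521 = 44.3589
  Undecided, District 4: 191×144/521 = 52.7908
Contributions (O − E)²/E:
  (13 − 33.5125)²/33.5125 = 12.5554
  (42 − 54.9328)²/54.9328 = 3.0448
  (39 − 41.8042)²/41.8042 = 0.1881
  (86 − 49.7505)²/49.7505 = 26.4123
  (53 − 27.9271)²/27.9271 = 22.5104
  (51 − 45.7774)²/45.7774 = 0.5958
  (12 − 34.8369)²/34.8369 = 14.9704
  (34 − 41.4587)²/41.4587 = 1.3419
  (31 − 35.5605)²/35.5605 = 0.5849
  (66 − 58.2898)²/58.2898 = 1.0199
  (70 − 44.3589)²/44.3589 = 14.8215
  (24 − 52.7908)²/52.7908 = 15.7018
χ² = 12.5554 + 3.0448 + 0.1881 + 26.4123 + 22.5104 + 0.5958 + 14.9704 + 1.3419 + 0.5849 + 1.0199 + 14.8215 + 15.7018 = 113.75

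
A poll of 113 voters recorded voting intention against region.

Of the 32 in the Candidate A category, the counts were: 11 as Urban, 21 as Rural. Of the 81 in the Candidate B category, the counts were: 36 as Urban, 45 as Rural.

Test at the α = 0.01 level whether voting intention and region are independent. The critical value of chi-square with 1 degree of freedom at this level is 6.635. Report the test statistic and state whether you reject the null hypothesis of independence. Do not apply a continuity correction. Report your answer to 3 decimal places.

0.957; fail to reject H₀

Row totals: 32, 81. Column totals: 47, 66. Grand total N = 113.
Expected counts (row total × column total / N):
  Candidate A, Urban: 32×47/113 = 13.3097
  Candidate A, Rural: 32×66/113 = 18.6903
  Candidate B, Urban: 81×47/113 = 33.6903
  Candidate B, Rural: 81×66/113 = 47.3097
Contributions (O − E)²/E:
  (11 − 13.3097)²/13.3097 = 0.4008
  (21 − 18.6903)²/18.6903 = 0.2854
  (36 − 33.6903)²/33.6903 = 0.1583
  (45 − 47.3097)²/47.3097 = 0.1128
χ² = 0.4008 + 0.2854 + 0.1583 + 0.1128 = 0.957
df = (2−1)(2−1) = 1. Since 0.957 < 6.635, fail to reject the null hypothesis of independence at α = 0.01.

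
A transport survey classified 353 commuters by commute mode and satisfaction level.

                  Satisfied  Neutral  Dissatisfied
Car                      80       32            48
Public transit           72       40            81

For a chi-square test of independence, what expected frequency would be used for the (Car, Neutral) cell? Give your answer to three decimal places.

32.635

Row total (Car) = 160; column total (Neutral) = 72; grand total N = 353.
Expected count = (row total × column total) / N = 160 × 72 / 353 = 32.635.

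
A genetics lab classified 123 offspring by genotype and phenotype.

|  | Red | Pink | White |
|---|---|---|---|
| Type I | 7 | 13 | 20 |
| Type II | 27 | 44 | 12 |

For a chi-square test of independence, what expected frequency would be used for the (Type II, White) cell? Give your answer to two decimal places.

Row total (Type II) = 83; column total (White) = 32; grand total N = 123.
Expected count = (row total × column total) / N = 83 × 32 / 123 = 21.59.

21.59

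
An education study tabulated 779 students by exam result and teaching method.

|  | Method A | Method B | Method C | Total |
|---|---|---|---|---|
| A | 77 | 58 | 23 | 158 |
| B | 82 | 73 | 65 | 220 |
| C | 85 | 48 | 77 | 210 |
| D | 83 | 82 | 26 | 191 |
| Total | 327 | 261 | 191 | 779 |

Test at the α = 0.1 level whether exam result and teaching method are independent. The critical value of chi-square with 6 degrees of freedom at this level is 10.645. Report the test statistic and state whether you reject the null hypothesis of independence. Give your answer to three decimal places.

46.321; reject H₀

Grand total N = 779.
Expected counts (row total × column total / N):
  A, Method A: 158×327/779 = 66.3235
  A, Method B: 158×261/779 = 52.9371
  A, Method C: 158×191/779 = 38.7394
  B, Method A: 220×327/779 = 92.3492
  B, Method B: 220×261/779 = 73.7099
  B, Method C: 220×191/779 = 53.9409
  C, Method A: 210×327/779 = 88.1515
  C, Method B: 210×261/779 = 70.3594
  C, Method C: 210×191/779 = 51.4891
  D, Method A: 191×327/779 = 80.1759
  D, Method B: 191×261/779 = 63.9936
  D, Method C: 191×191/779 = 46.8306
Contributions (O − E)²/E:
  (77 − 66.3235)²/66.3235 = 1.7187
  (58 − 52.9371)²/52.9371 = 0.4842
  (23 − 38.7394)²/38.7394 = 6.3947
  (82 − 92.3492)²/92.3492 = 1.1598
  (73 − 73.7099)²/73.7099 = 0.0068
  (65 − 53.9409)²/53.9409 = 2.2674
  (85 − 88.1515)²/88.1515 = 0.1127
  (48 − 70.3594)²/70.3594 = 7.1056
  (77 − 51.4891)²/51.4891 = 12.6397
  (83 − 80.1759)²/80.1759 = 0.0995
  (82 − 63.9936)²/63.9936 = 5.0666
  (26 − 46.8306)²/46.8306 = 9.2656
χ² = 1.7187 + 0.4842 + 6.3947 + 1.1598 + 0.0068 + 2.2674 + 0.1127 + 7.1056 + 12.6397 + 0.0995 + 5.0666 + 9.2656 = 46.321
df = (4−1)(3−1) = 6. Since 46.321 > 10.645, reject the null hypothesis of independence at α = 0.1.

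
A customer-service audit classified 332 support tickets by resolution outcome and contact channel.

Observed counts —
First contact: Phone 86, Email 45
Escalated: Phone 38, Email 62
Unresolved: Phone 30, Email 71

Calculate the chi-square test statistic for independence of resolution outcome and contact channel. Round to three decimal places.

33.677

Row totals: 131, 100, 101. Column totals: 154, 178. Grand total N = 332.
Expected counts (row total × column total / N):
  First contact, Phone: 131×154/332 = 60.7651
  First contact, Email: 131×178/332 = 70.2349
  Escalated, Phone: 100×154/332 = 46.3855
  Escalated, Email: 100×178/332 = 53.6145
  Unresolved, Phone: 101×154/332 = 46.8494
  Unresolved, Email: 101×178/332 = 54.1506
Contributions (O − E)²/E:
  (86 − 60.7651)²/60.7651 = 10.4797
  (45 − 70.2349)²/70.2349 = 9.0667
  (38 − 46.3855)²/46.3855 = 1.5159
  (62 − 53.6145)²/53.6145 = 1.3115
  (30 − 46.8494)²/46.8494 = 6.0599
  (71 − 54.1506)²/54.1506 = 5.2428
χ² = 10.4797 + 9.0667 + 1.5159 + 1.3115 + 6.0599 + 5.2428 = 33.677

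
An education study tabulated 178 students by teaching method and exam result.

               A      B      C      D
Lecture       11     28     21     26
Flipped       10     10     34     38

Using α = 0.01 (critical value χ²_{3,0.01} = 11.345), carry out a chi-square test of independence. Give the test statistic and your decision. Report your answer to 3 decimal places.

13.710; reject H₀

Row totals: 86, 92. Column totals: 21, 38, 55, 64. Grand total N = 178.
Expected counts (row total × column total / N):
  Lecture, A: 86×21/178 = 10.1461
  Lecture, B: 86×38/178 = 18.3596
  Lecture, C: 86×55/178 = 26.5730
  Lecture, D: 86×64/178 = 30.9213
  Flipped, A: 92×21/178 = 10.8539
  Flipped, B: 92×38/178 = 19.6404
  Flipped, C: 92×55/178 = 28.4270
  Flipped, D: 92×64/178 = 33.0787
Contributions (O − E)²/E:
  (11 − 10.1461)²/10.1461 = 0.0719
  (28 − 18.3596)²/18.3596 = 5.0621
  (21 − 26.5730)²/26.5730 = 1.1688
  (26 − 30.9213)²/30.9213 = 0.7833
  (10 − 10.8539)²/10.8539 = 0.0672
  (10 − 19.6404)²/19.6404 = 4.7319
  (34 − 28.4270)²/28.4270 = 1.0926
  (38 − 33.0787)²/33.0787 = 0.7322
χ² = 0.0719 + 5.0621 + 1.1688 + 0.7833 + 0.0672 + 4.7319 + 1.0926 + 0.7322 = 13.710
df = (2−1)(4−1) = 3. Since 13.710 > 11.345, reject the null hypothesis of independence at α = 0.01.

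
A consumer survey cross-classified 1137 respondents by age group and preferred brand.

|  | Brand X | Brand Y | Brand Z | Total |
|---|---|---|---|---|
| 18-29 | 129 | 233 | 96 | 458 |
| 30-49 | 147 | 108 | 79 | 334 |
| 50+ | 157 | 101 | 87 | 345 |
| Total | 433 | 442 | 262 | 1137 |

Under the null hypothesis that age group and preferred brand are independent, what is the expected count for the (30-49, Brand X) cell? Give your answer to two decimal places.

127.20

Row total (30-49) = 334; column total (Brand X) = 433; grand total N = 1137.
Expected count = (row total × column total) / N = 334 × 433 / 1137 = 127.20.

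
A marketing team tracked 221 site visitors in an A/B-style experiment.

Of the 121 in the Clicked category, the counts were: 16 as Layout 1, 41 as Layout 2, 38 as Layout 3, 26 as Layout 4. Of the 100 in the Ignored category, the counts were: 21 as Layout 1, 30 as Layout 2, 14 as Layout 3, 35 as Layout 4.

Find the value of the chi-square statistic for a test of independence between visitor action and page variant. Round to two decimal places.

Row totals: 121, 100. Column totals: 37, 71, 52, 61. Grand total N = 221.
Expected counts (row total × column total / N):
  Clicked, Layout 1: 121×37/221 = 20.258
  Clicked, Layout 2: 121×71/221 = 38.873
  Clicked, Layout 3: 121×52/221 = 28.471
  Clicked, Layout 4: 121×61/221 = 33.398
  Ignored, Layout 1: 100×37/221 = 16.742
  Ignored, Layout 2: 100×71/221 = 32.127
  Ignored, Layout 3: 100×52/221 = 23.529
  Ignored, Layout 4: 100×61/221 = 27.602
Contributions (O − E)²/E:
  (16 − 20.258)²/20.258 = 0.8950
  (41 − 38.873)²/38.873 = 0.1164
  (38 − 28.471)²/28.471 = 3.1893
  (26 − 33.398)²/33.398 = 1.6387
  (21 − 16.742)²/16.742 = 1.0829
  (30 − 32.127)²/32.127 = 0.1408
  (14 − 23.529)²/23.529 = 3.8591
  (35 − 27.602)²/27.602 = 1.9828
χ² = 0.8950 + 0.1164 + 3.1893 + 1.6387 + 1.0829 + 0.1408 + 3.8591 + 1.9828 = 12.91

12.91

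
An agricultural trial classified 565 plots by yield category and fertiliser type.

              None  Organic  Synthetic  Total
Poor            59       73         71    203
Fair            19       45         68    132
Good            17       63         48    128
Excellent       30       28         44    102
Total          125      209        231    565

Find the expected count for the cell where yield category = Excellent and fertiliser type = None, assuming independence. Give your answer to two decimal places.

Row total (Excellent) = 102; column total (None) = 125; grand total N = 565.
Expected count = (row total × column total) / N = 102 × 125 / 565 = 22.57.

22.57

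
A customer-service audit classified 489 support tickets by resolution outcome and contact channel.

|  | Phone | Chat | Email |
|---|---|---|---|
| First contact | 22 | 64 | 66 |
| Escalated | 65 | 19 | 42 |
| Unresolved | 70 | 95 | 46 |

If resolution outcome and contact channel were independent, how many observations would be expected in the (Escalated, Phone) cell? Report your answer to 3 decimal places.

40.454

Row total (Escalated) = 126; column total (Phone) = 157; grand total N = 489.
Expected count = (row total × column total) / N = 126 × 157 / 489 = 40.454.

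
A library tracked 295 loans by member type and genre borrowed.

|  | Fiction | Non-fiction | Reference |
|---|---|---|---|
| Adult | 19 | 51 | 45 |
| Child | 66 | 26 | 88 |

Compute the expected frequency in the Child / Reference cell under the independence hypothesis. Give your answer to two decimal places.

Row total (Child) = 180; column total (Reference) = 133; grand total N = 295.
Expected count = (row total × column total) / N = 180 × 133 / 295 = 81.15.

81.15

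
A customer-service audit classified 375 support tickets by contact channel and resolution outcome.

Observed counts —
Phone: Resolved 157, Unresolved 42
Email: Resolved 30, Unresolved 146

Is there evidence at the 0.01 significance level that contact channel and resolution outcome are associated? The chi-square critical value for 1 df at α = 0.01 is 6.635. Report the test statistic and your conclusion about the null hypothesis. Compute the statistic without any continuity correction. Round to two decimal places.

Row totals: 199, 176. Column totals: 187, 188. Grand total N = 375.
Expected counts (row total × column total / N):
  Phone, Resolved: 199×187/375 = 99.235
  Phone, Unresolved: 199×188/375 = 99.765
  Email, Resolved: 176×187/375 = 87.765
  Email, Unresolved: 176×188/375 = 88.235
Contributions (O − E)²/E:
  (157 − 99.235)²/99.235 = 33.6252
  (42 − 99.765)²/99.765 = 33.4466
  (30 − 87.765)²/87.765 = 38.0197
  (146 − 88.235)²/88.235 = 37.8171
χ² = 33.6252 + 33.4466 + 38.0197 + 37.8171 = 142.91
df = (2−1)(2−1) = 1. Since 142.91 > 6.635, reject the null hypothesis of independence at α = 0.01.

142.91; reject H₀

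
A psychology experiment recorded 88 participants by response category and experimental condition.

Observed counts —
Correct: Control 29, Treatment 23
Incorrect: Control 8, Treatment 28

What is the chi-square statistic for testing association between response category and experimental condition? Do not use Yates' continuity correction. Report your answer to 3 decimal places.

9.825

Row totals: 52, 36. Column totals: 37, 51. Grand total N = 88.
Expected counts (row total × column total / N):
  Correct, Control: 52×37/88 = 21.8636
  Correct, Treatment: 52×51/88 = 30.1364
  Incorrect, Control: 36×37/88 = 15.1364
  Incorrect, Treatment: 36×51/88 = 20.8636
Contributions (O − E)²/E:
  (29 − 21.8636)²/21.8636 = 2.3294
  (23 − 30.1364)²/30.1364 = 1.6899
  (8 − 15.1364)²/15.1364 = 3.3646
  (28 − 20.8636)²/20.8636 = 2.4410
χ² = 2.3294 + 1.6899 + 3.3646 + 2.4410 = 9.825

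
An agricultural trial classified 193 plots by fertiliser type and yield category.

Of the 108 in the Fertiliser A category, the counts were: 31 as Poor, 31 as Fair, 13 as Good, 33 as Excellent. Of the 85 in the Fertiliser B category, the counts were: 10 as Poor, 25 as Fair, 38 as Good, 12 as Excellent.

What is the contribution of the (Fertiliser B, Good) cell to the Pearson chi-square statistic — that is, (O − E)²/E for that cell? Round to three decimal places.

10.750

Row total (Fertiliser B) = 85; column total (Good) = 51; N = 193.
Expected count E = 85 × 51 / 193 = 22.46114.
Contribution = (O − E)²/E = (38 − 22.46114)² / 22.46114 = 10.750.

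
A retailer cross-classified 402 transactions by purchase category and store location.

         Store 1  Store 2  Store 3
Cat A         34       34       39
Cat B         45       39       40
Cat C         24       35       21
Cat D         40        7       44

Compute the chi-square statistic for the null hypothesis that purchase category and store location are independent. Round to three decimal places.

30.488

Row totals: 107, 124, 80, 91. Column totals: 143, 115, 144. Grand total N = 402.
Expected counts (row total × column total / N):
  Cat A, Store 1: 107×143/402 = 38.0622
  Cat A, Store 2: 107×115/402 = 30.6095
  Cat A, Store 3: 107×144/402 = 38.3284
  Cat B, Store 1: 124×143/402 = 44.1095
  Cat B, Store 2: 124×115/402 = 35.4726
  Cat B, Store 3: 124×144/402 = 44.4179
  Cat C, Store 1: 80×143/402 = 28.4577
  Cat C, Store 2: 80×115/402 = 22.8856
  Cat C, Store 3: 80×144/402 = 28.6567
  Cat D, Store 1: 91×143/402 = 32.3706
  Cat D, Store 2: 91×115/402 = 26.0323
  Cat D, Store 3: 91×144/402 = 32.5970
Contributions (O − E)²/E:
  (34 − 38.0622)²/38.0622 = 0.4335
  (34 − 30.6095)²/30.6095 = 0.3756
  (39 − 38.3284)²/38.3284 = 0.0118
  (45 − 44.1095)²/44.1095 = 0.0180
  (39 − 35.4726)²/35.4726 = 0.3508
  (40 − 44.4179)²/44.4179 = 0.4394
  (24 − 28.4577)²/28.4577 = 0.6983
  (35 − 22.8856)²/22.8856 = 6.4127
  (21 − 28.6567)²/28.6567 = 2.0458
  (40 − 32.3706)²/32.3706 = 1.7982
  (7 − 26.0323)²/26.0323 = 13.9146
  (44 − 32.5970)²/32.5970 = 3.9890
χ² = 0.4335 + 0.3756 + 0.0118 + 0.0180 + 0.3508 + 0.4394 + 0.6983 + 6.4127 + 2.0458 + 1.7982 + 13.9146 + 3.9890 = 30.488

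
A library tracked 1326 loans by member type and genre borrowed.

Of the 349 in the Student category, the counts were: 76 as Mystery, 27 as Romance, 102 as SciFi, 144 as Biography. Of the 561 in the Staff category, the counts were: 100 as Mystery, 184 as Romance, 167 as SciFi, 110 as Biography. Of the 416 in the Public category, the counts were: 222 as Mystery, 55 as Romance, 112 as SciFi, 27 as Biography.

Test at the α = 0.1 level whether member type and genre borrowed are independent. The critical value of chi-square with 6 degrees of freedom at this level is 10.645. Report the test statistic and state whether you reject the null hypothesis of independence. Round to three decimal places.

Row totals: 349, 561, 416. Column totals: 398, 266, 381, 281. Grand total N = 1326.
Expected counts (row total × column total / N):
  Student, Mystery: 349×398/1326 = 104.7526
  Student, Romance: 349×266/1326 = 70.0106
  Student, SciFi: 349×381/1326 = 100.2783
  Student, Biography: 349×281/1326 = 73.9585
  Staff, Mystery: 561×398/1326 = 168.3846
  Staff, Romance: 561×266/1326 = 112.5385
  Staff, SciFi: 561×381/1326 = 161.1923
  Staff, Biography: 561×281/1326 = 118.8846
  Public, Mystery: 416×398/1326 = 124.8627
  Public, Romance: 416×266/1326 = 83.4510
  Public, SciFi: 416×381/1326 = 119.5294
  Public, Biography: 416×281/1326 = 88.1569
Contributions (O − E)²/E:
  (76 − 104.7526)²/104.7526 = 7.8920
  (27 − 70.0106)²/70.0106 = 26.4233
  (102 − 100.2783)²/100.2783 = 0.0296
  (144 − 73.9585)²/73.9585 = 66.3320
  (100 − 168.3846)²/168.3846 = 27.7725
  (184 − 112.5385)²/112.5385 = 45.3778
  (167 − 161.1923)²/161.1923 = 0.2092
  (110 − 118.8846)²/118.8846 = 0.6640
  (222 − 124.8627)²/124.8627 = 75.5682
  (55 − 83.4510)²/83.4510 = 9.6998
  (112 − 119.5294)²/119.5294 = 0.4743
  (27 − 88.1569)²/88.1569 = 42.4262
χ² = 7.8920 + 26.4233 + 0.0296 + 66.3320 + 27.7725 + 45.3778 + 0.2092 + 0.6640 + 75.5682 + 9.6998 + 0.4743 + 42.4262 = 302.869
df = (3−1)(4−1) = 6. Since 302.869 > 10.645, reject the null hypothesis of independence at α = 0.1.

302.869; reject H₀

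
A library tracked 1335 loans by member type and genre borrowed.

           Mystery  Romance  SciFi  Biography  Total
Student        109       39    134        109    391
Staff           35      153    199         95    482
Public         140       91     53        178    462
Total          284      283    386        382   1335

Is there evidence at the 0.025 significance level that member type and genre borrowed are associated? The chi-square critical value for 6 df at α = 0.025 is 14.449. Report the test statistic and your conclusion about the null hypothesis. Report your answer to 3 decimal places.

Grand total N = 1335.
Expected counts (row total × column total / N):
  Student, Mystery: 391×284/1335 = 83.1790
  Student, Romance: 391×283/1335 = 82.8861
  Student, SciFi: 391×386/1335 = 113.0532
  Student, Biography: 391×382/1335 = 111.8816
  Staff, Mystery: 482×284/1335 = 102.5378
  Staff, Romance: 482×283/1335 = 102.1768
  Staff, SciFi: 482×386/1335 = 139.3648
  Staff, Biography: 482×382/1335 = 137.9206
  Public, Mystery: 462×284/1335 = 98.2831
  Public, Romance: 462×283/1335 = 97.9371
  Public, SciFi: 462×386/1335 = 133.5820
  Public, Biography: 462×382/1335 = 132.1978
Contributions (O − E)²/E:
  (109 − 83.1790)²/83.1790 = 8.0155
  (39 − 82.8861)²/82.8861 = 23.2366
  (134 − 113.0532)²/113.0532 = 3.8811
  (109 − 111.8816)²/111.8816 = 0.0742
  (35 − 102.5378)²/102.5378 = 44.4846
  (153 − 102.1768)²/102.1768 = 25.2797
  (199 − 139.3648)²/139.3648 = 25.5183
  (95 − 137.9206)²/137.9206 = 13.3568
  (140 − 98.2831)²/98.2831 = 17.7070
  (91 − 97.9371)²/97.9371 = 0.4914
  (53 − 133.5820)²/133.5820 = 48.6103
  (178 − 132.1978)²/132.1978 = 15.8690
χ² = 8.0155 + 23.2366 + 3.8811 + 0.0742 + 44.4846 + 25.2797 + 25.5183 + 13.3568 + 17.7070 + 0.4914 + 48.6103 + 15.8690 = 226.525
df = (3−1)(4−1) = 6. Since 226.525 > 14.449, reject the null hypothesis of independence at α = 0.025.

226.525; reject H₀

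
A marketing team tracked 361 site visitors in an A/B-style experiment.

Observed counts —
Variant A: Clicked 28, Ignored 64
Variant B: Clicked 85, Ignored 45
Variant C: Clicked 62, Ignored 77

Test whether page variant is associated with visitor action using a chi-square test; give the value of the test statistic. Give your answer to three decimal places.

27.704

Row totals: 92, 130, 139. Column totals: 175, 186. Grand total N = 361.
Expected counts (row total × column total / N):
  Variant A, Clicked: 92×175/361 = 44.5983
  Variant A, Ignored: 92×186/361 = 47.4017
  Variant B, Clicked: 130×175/361 = 63.0194
  Variant B, Ignored: 130×186/361 = 66.9806
  Variant C, Clicked: 139×175/361 = 67.3823
  Variant C, Ignored: 139×186/361 = 71.6177
Contributions (O − E)²/E:
  (28 − 44.5983)²/44.5983 = 6.1774
  (64 − 47.4017)²/47.4017 = 5.8121
  (85 − 63.0194)²/63.0194 = 7.6666
  (45 − 66.9806)²/66.9806 = 7.2132
  (62 − 67.3823)²/67.3823 = 0.4299
  (77 − 71.6177)²/71.6177 = 0.4045
χ² = 6.1774 + 5.8121 + 7.6666 + 7.2132 + 0.4299 + 0.4045 = 27.704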